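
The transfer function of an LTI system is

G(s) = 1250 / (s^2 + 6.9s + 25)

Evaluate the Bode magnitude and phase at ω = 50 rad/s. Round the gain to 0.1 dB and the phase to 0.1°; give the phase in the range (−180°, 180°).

At s = jω = j50:
quadratic: (j50)² + 6.9·j50 + 25 = -2475 + j345 → |·| ≈ 2498.9, ∠ ≈ 172.06°
|G| = 1250 / 2498.9 ≈ 0.50022
Gain = 20 log₁₀(0.50022) ≈ -6.02 dB
∠G = 0.00° − 172.06° = -172.06°

-6.0 dB, -172.1°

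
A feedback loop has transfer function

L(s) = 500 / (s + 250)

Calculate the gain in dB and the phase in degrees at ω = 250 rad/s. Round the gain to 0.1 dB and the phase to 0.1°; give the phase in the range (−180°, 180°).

At s = jω = j250:
pole (s+250): 250 + j250 → |·| = √(250²+250²) = √125000 ≈ 353.55, ∠ = arctan(250/250) ≈ 45.00°
|L| = 500 / 353.55 ≈ 1.4142
Gain = 20 log₁₀(1.4142) ≈ 3.01 dB
∠L = 0.00° − 45.00° = -45.00°

3.0 dB, -45.0°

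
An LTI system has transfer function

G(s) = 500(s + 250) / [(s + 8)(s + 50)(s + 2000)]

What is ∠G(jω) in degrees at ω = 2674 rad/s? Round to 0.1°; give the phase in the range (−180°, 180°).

At s = jω = j2674:
zero (s+250): 250 + j2674 → |·| = √(250²+2674²) = √7212776 ≈ 2685.7, ∠ = arctan(2674/250) ≈ 84.66°
pole (s+8): 8 + j2674 → |·| = √(8²+2674²) = √7150340 ≈ 2674, ∠ = arctan(2674/8) ≈ 89.83°
pole (s+50): 50 + j2674 → |·| = √(50²+2674²) = √7152776 ≈ 2674.5, ∠ = arctan(2674/50) ≈ 88.93°
pole (s+2000): 2000 + j2674 → |·| = √(2000²+2674²) = √11150276 ≈ 3339.2, ∠ = arctan(2674/2000) ≈ 53.21°
∠G = 84.66° − 231.97° = -147.31°

-147.3°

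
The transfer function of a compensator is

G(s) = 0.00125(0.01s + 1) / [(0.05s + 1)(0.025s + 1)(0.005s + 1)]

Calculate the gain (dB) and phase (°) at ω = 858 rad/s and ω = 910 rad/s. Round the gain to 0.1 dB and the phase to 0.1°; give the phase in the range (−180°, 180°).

ω = 858: -111.5 dB, -169.5°; ω = 910: -112.5 dB, -170.1°

At ω = 858 rad/s:
zero (1 + j858·0.01) = 1 + j8.58 → |·| ≈ 8.6381, ∠ ≈ 83.35°
pole (1 + j858·0.05) = 1 + j42.9 → |·| ≈ 42.912, ∠ ≈ 88.66°
pole (1 + j858·0.025) = 1 + j21.45 → |·| ≈ 21.473, ∠ ≈ 87.33°
pole (1 + j858·0.005) = 1 + j4.29 → |·| ≈ 4.405, ∠ ≈ 76.88°
|G| = 0.00125 · 8.6381 / (42.912 · 21.473 · 4.405) ≈ 2.6602e-06
Gain = 20 log₁₀(2.6602e-06) ≈ -111.50 dB
∠G = (83.35°) − (88.66° + 87.33° + 76.88°) = -169.52°

At ω = 910 rad/s:
zero (1 + j910·0.01) = 1 + j9.1 → |·| ≈ 9.1548, ∠ ≈ 83.73°
pole (1 + j910·0.05) = 1 + j45.5 → |·| ≈ 45.511, ∠ ≈ 88.74°
pole (1 + j910·0.025) = 1 + j22.75 → |·| ≈ 22.772, ∠ ≈ 87.48°
pole (1 + j910·0.005) = 1 + j4.55 → |·| ≈ 4.6586, ∠ ≈ 77.60°
|G| = 0.00125 · 9.1548 / (45.511 · 22.772 · 4.6586) ≈ 2.3702e-06
Gain = 20 log₁₀(2.3702e-06) ≈ -112.50 dB
∠G = (83.73°) − (88.74° + 87.48° + 77.60°) = -170.09°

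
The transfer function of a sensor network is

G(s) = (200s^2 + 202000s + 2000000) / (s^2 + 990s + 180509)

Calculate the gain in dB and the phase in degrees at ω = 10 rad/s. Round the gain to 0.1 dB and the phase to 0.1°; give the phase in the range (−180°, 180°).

Substitute s = j10:
Numerator: 200(j10)^2 + 202000(j10) + 2000000 = 1980000 + j2020000
Denominator: (j10)^2 + 990(j10) + 180509 = 180409 + j9900
|N| = √(1980000² + 2020000²) ≈ 2.8286e+06, ∠N ≈ 45.57°
|D| = √(180409² + 9900²) ≈ 1.8068e+05, ∠D ≈ 3.14°
|G| = 2.8286e+06 / 1.8068e+05 ≈ 15.655
Gain = 20 log₁₀(15.655) ≈ 23.89 dB
∠G = 45.57° − 3.14° = 42.43°

23.9 dB, 42.4°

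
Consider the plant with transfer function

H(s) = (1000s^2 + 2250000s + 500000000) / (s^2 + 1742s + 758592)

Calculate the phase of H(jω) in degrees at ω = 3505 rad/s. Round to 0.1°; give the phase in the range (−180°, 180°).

Substitute s = j3505:
Numerator: 1000(j3505)^2 + 2250000(j3505) + 500000000 = -11785025000 + j7886250000
Denominator: (j3505)^2 + 1742(j3505) + 758592 = -11526433 + j6105710
|N| = √(11785025000² + 7886250000²) ≈ 1.418e+10, ∠N ≈ 146.21°
|D| = √(11526433² + 6105710²) ≈ 1.3044e+07, ∠D ≈ 152.09°
∠H = 146.21° − 152.09° = -5.88°

-5.9°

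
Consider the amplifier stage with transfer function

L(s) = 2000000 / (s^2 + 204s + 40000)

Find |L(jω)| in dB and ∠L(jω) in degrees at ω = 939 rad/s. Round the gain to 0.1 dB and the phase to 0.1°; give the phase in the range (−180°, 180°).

7.3 dB, -167.2°

At s = jω = j939:
quadratic: (j939)² + 204·j939 + 40000 = -841721 + j191556 → |·| ≈ 8.6324e+05, ∠ ≈ 167.18°
|L| = 2000000 / 8.6324e+05 ≈ 2.3169
Gain = 20 log₁₀(2.3169) ≈ 7.30 dB
∠L = 0.00° − 167.18° = -167.18°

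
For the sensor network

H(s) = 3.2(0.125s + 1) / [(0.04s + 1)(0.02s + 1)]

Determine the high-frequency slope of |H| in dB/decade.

Each pole contributes −20 dB/decade at high frequency; each zero contributes +20 dB/decade.
Net: 1 zero(s) − 2 pole(s) → -20 dB/decade.

-20 dB/decade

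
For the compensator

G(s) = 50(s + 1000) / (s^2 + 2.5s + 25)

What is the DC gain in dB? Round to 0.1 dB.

66.0 dB

G(0) = 50·1000 / 25 = 2000
20 log₁₀(2000) ≈ 66.02 dB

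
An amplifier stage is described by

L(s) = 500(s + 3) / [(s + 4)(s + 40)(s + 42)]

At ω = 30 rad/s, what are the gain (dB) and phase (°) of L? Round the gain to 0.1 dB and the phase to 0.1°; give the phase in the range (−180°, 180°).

At s = jω = j30:
zero (s+3): 3 + j30 → |·| = √(3²+30²) = √909 ≈ 30.15, ∠ = arctan(30/3) ≈ 84.29°
pole (s+4): 4 + j30 → |·| = √(4²+30²) = √916 ≈ 30.265, ∠ = arctan(30/4) ≈ 82.41°
pole (s+40): 40 + j30 → |·| = √(40²+30²) = √2500 ≈ 50, ∠ = arctan(30/40) ≈ 36.87°
pole (s+42): 42 + j30 → |·| = √(42²+30²) = √2664 ≈ 51.614, ∠ = arctan(30/42) ≈ 35.54°
|L| = 500 · 30.15 / 78105 ≈ 0.19301
Gain = 20 log₁₀(0.19301) ≈ -14.29 dB
∠L = 84.29° − 154.82° = -70.53°

-14.3 dB, -70.5°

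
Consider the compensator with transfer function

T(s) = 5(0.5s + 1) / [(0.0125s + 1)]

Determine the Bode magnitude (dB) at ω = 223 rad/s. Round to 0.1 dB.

At ω = 223 rad/s:
zero (1 + j223·0.5) = 1 + j111.5 → |·| ≈ 111.5, ∠ ≈ 89.49°
pole (1 + j223·0.0125) = 1 + j2.7875 → |·| ≈ 2.9614, ∠ ≈ 70.26°
|T| = 5 · 111.5 / (2.9614) ≈ 188.26
Gain = 20 log₁₀(188.26) ≈ 45.50 dB

45.5 dB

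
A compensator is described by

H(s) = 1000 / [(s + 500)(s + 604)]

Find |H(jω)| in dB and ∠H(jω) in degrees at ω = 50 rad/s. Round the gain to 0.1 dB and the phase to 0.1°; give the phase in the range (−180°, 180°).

-49.7 dB, -10.4°

At s = jω = j50:
pole (s+500): 500 + j50 → |·| = √(500²+50²) = √252500 ≈ 502.49, ∠ = arctan(50/500) ≈ 5.71°
pole (s+604): 604 + j50 → |·| = √(604²+50²) = √367316 ≈ 606.07, ∠ = arctan(50/604) ≈ 4.73°
|H| = 1000 / 3.0454e+05 ≈ 0.0032836
Gain = 20 log₁₀(0.0032836) ≈ -49.67 dB
∠H = 0.00° − 10.44° = -10.44°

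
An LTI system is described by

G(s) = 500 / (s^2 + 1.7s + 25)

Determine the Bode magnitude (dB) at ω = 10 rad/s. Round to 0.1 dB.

At s = jω = j10:
quadratic: (j10)² + 1.7·j10 + 25 = -75 + j17 → |·| ≈ 76.903, ∠ ≈ 167.23°
|G| = 500 / 76.903 ≈ 6.5017
Gain = 20 log₁₀(6.5017) ≈ 16.26 dB

16.3 dB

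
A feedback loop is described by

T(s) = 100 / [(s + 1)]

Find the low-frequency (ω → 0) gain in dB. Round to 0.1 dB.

40.0 dB

T(0) = 100 · 1 / 1 = 100
20 log₁₀(100) ≈ 40.00 dB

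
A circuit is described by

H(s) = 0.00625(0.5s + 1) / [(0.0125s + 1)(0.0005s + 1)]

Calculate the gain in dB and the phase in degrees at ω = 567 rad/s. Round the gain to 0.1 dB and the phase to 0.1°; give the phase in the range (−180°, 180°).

-12.5 dB, -8.0°

At ω = 567 rad/s:
zero (1 + j567·0.5) = 1 + j283.5 → |·| ≈ 283.5, ∠ ≈ 89.80°
pole (1 + j567·0.0125) = 1 + j7.0875 → |·| ≈ 7.1577, ∠ ≈ 81.97°
pole (1 + j567·0.0005) = 1 + j0.2835 → |·| ≈ 1.0394, ∠ ≈ 15.83°
|H| = 0.00625 · 283.5 / (7.1577 · 1.0394) ≈ 0.23816
Gain = 20 log₁₀(0.23816) ≈ -12.46 dB
∠H = (89.80°) − (81.97° + 15.83°) = -8.00°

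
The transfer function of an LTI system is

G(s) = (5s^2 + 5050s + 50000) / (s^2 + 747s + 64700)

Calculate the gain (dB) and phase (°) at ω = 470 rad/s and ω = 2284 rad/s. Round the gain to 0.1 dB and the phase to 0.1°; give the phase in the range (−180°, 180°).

Substitute s = j470:
Numerator: 5(j470)^2 + 5050(j470) + 50000 = -1054500 + j2373500
Denominator: (j470)^2 + 747(j470) + 64700 = -156200 + j351090
|N| = √(1054500² + 2373500²) ≈ 2.5972e+06, ∠N ≈ 113.95°
|D| = √(156200² + 351090²) ≈ 3.8427e+05, ∠D ≈ 113.98°
|G| = 2.5972e+06 / 3.8427e+05 ≈ 6.7588
Gain = 20 log₁₀(6.7588) ≈ 16.60 dB
∠G = 113.95° − 113.98° = -0.03°

Substitute s = j2284:
Numerator: 5(j2284)^2 + 5050(j2284) + 50000 = -26033280 + j11534200
Denominator: (j2284)^2 + 747(j2284) + 64700 = -5151956 + j1706148
|N| = √(26033280² + 11534200²) ≈ 2.8474e+07, ∠N ≈ 156.10°
|D| = √(5151956² + 1706148²) ≈ 5.4271e+06, ∠D ≈ 161.68°
|G| = 2.8474e+07 / 5.4271e+06 ≈ 5.2466
Gain = 20 log₁₀(5.2466) ≈ 14.40 dB
∠G = 156.10° − 161.68° = -5.58°

ω = 470: 16.6 dB, -0.0°; ω = 2284: 14.4 dB, -5.6°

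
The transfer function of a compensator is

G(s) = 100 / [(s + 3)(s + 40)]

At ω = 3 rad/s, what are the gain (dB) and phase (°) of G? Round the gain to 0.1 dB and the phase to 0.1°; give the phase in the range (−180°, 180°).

At s = jω = j3:
pole (s+3): 3 + j3 → |·| = √(3²+3²) = √18 ≈ 4.2426, ∠ = arctan(3/3) ≈ 45.00°
pole (s+40): 40 + j3 → |·| = √(40²+3²) = √1609 ≈ 40.112, ∠ = arctan(3/40) ≈ 4.29°
|G| = 100 / 170.18 ≈ 0.58761
Gain = 20 log₁₀(0.58761) ≈ -4.62 dB
∠G = 0.00° − 49.29° = -49.29°

-4.6 dB, -49.3°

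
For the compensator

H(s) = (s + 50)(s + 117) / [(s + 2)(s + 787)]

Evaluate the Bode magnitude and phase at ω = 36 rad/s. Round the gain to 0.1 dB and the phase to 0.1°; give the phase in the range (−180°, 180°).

-11.5 dB, -36.6°

At s = jω = j36:
zero (s+50): 50 + j36 → |·| = √(50²+36²) = √3796 ≈ 61.612, ∠ = arctan(36/50) ≈ 35.75°
zero (s+117): 117 + j36 → |·| = √(117²+36²) = √14985 ≈ 122.41, ∠ = arctan(36/117) ≈ 17.10°
pole (s+2): 2 + j36 → |·| = √(2²+36²) = √1300 ≈ 36.056, ∠ = arctan(36/2) ≈ 86.82°
pole (s+787): 787 + j36 → |·| = √(787²+36²) = √620665 ≈ 787.82, ∠ = arctan(36/787) ≈ 2.62°
|H| = 1 · 7541.9 / 28406 ≈ 0.2655
Gain = 20 log₁₀(0.2655) ≈ -11.52 dB
∠H = 52.85° − 89.44° = -36.59°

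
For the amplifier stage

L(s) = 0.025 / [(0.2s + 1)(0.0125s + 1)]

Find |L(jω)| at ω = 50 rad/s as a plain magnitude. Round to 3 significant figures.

At ω = 50 rad/s:
pole (1 + j50·0.2) = 1 + j10 → |·| ≈ 10.05, ∠ ≈ 84.29°
pole (1 + j50·0.0125) = 1 + j0.625 → |·| ≈ 1.1792, ∠ ≈ 32.01°
|L| = 0.025 · 1 / (10.05 · 1.1792) ≈ 0.0021095

0.00211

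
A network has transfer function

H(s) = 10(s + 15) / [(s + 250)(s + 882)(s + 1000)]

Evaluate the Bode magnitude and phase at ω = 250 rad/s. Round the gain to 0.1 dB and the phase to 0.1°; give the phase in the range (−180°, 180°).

At s = jω = j250:
zero (s+15): 15 + j250 → |·| = √(15²+250²) = √62725 ≈ 250.45, ∠ = arctan(250/15) ≈ 86.57°
pole (s+250): 250 + j250 → |·| = √(250²+250²) = √125000 ≈ 353.55, ∠ = arctan(250/250) ≈ 45.00°
pole (s+882): 882 + j250 → |·| = √(882²+250²) = √840424 ≈ 916.75, ∠ = arctan(250/882) ≈ 15.83°
pole (s+1000): 1000 + j250 → |·| = √(1000²+250²) = √1062500 ≈ 1030.8, ∠ = arctan(250/1000) ≈ 14.04°
|H| = 10 · 250.45 / 3.341e+08 ≈ 7.4963e-06
Gain = 20 log₁₀(7.4963e-06) ≈ -102.50 dB
∠H = 86.57° − 74.87° = 11.70°

-102.5 dB, 11.7°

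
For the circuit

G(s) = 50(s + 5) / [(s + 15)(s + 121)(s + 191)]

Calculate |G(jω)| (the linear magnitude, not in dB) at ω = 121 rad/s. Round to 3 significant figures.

0.00128

At s = jω = j121:
zero (s+5): 5 + j121 → |·| = √(5²+121²) = √14666 ≈ 121.1, ∠ = arctan(121/5) ≈ 87.63°
pole (s+15): 15 + j121 → |·| = √(15²+121²) = √14866 ≈ 121.93, ∠ = arctan(121/15) ≈ 82.93°
pole (s+121): 121 + j121 → |·| = √(121²+121²) = √29282 ≈ 171.12, ∠ = arctan(121/121) ≈ 45.00°
pole (s+191): 191 + j121 → |·| = √(191²+121²) = √51122 ≈ 226.1, ∠ = arctan(121/191) ≈ 32.35°
|G| = 50 · 121.1 / 4.7175e+06 ≈ 0.0012835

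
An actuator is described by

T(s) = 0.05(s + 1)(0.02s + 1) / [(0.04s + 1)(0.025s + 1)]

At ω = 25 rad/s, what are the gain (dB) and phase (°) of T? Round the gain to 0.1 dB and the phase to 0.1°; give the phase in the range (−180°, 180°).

-1.5 dB, 37.3°

At ω = 25 rad/s:
zero (1 + j25·1) = 1 + j25 → |·| ≈ 25.02, ∠ ≈ 87.71°
zero (1 + j25·0.02) = 1 + j0.5 → |·| ≈ 1.118, ∠ ≈ 26.57°
pole (1 + j25·0.04) = 1 + j1 → |·| ≈ 1.4142, ∠ ≈ 45.00°
pole (1 + j25·0.025) = 1 + j0.625 → |·| ≈ 1.1792, ∠ ≈ 32.01°
|T| = 0.05 · 25.02 · 1.118 / (1.4142 · 1.1792) ≈ 0.83869
Gain = 20 log₁₀(0.83869) ≈ -1.53 dB
∠T = (87.71° + 26.57°) − (45.00° + 32.01°) = 37.27°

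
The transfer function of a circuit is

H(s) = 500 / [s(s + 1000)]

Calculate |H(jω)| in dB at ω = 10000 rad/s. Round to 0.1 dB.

At s = jω = j10000:
pole (s+1000): 1000 + j10000 → |·| = √(1000²+10000²) = √101000000 ≈ 10050, ∠ = arctan(10000/1000) ≈ 84.29°
pole at origin: |s| = 10000, ∠ = 90.00° (in denominator)
|H| = 500 / 1.005e+08 ≈ 4.9751e-06
Gain = 20 log₁₀(4.9751e-06) ≈ -106.06 dB

-106.1 dB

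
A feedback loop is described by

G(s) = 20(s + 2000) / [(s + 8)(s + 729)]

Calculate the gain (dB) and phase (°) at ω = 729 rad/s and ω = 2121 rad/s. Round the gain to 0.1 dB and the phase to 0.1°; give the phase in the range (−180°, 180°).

At s = jω = j729:
zero (s+2000): 2000 + j729 → |·| = √(2000²+729²) = √4531441 ≈ 2128.7, ∠ = arctan(729/2000) ≈ 20.03°
pole (s+8): 8 + j729 → |·| = √(8²+729²) = √531505 ≈ 729.04, ∠ = arctan(729/8) ≈ 89.37°
pole (s+729): 729 + j729 → |·| = √(729²+729²) = √1062882 ≈ 1031, ∠ = arctan(729/729) ≈ 45.00°
|G| = 20 · 2128.7 / 7.5164e+05 ≈ 0.056641
Gain = 20 log₁₀(0.056641) ≈ -24.94 dB
∠G = 20.03° − 134.37° = -114.34°

At s = jω = j2121:
zero (s+2000): 2000 + j2121 → |·| = √(2000²+2121²) = √8498641 ≈ 2915.2, ∠ = arctan(2121/2000) ≈ 46.68°
pole (s+8): 8 + j2121 → |·| = √(8²+2121²) = √4498705 ≈ 2121, ∠ = arctan(2121/8) ≈ 89.78°
pole (s+729): 729 + j2121 → |·| = √(729²+2121²) = √5030082 ≈ 2242.8, ∠ = arctan(2121/729) ≈ 71.03°
|G| = 20 · 2915.2 / 4.757e+06 ≈ 0.012256
Gain = 20 log₁₀(0.012256) ≈ -38.23 dB
∠G = 46.68° − 160.81° = -114.13°

ω = 729: -24.9 dB, -114.3°; ω = 2121: -38.2 dB, -114.1°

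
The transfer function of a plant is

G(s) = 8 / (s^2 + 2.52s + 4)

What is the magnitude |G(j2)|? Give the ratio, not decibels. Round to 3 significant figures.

At s = jω = j2:
quadratic: (j2)² + 2.52·j2 + 4 = 0 + j5.04 → |·| ≈ 5.04, ∠ ≈ 90.00°
|G| = 8 / 5.04 ≈ 1.5873

1.59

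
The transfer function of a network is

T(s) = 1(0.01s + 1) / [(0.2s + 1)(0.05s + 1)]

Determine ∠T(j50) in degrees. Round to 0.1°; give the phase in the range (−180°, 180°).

At ω = 50 rad/s:
zero (1 + j50·0.01) = 1 + j0.5 → |·| ≈ 1.118, ∠ ≈ 26.57°
pole (1 + j50·0.2) = 1 + j10 → |·| ≈ 10.05, ∠ ≈ 84.29°
pole (1 + j50·0.05) = 1 + j2.5 → |·| ≈ 2.6926, ∠ ≈ 68.20°
∠T = (26.57°) − (84.29° + 68.20°) = -125.92°

-125.9°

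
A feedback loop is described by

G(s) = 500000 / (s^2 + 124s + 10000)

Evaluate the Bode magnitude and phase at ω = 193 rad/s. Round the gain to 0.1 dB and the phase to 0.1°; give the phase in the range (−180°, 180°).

22.8 dB, -138.7°

At s = jω = j193:
quadratic: (j193)² + 124·j193 + 10000 = -27249 + j23932 → |·| ≈ 36266, ∠ ≈ 138.71°
|G| = 500000 / 36266 ≈ 13.787
Gain = 20 log₁₀(13.787) ≈ 22.79 dB
∠G = 0.00° − 138.71° = -138.71°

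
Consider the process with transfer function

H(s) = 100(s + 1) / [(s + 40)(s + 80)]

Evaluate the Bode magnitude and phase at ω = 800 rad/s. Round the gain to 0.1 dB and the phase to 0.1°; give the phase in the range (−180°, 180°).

-18.1 dB, -81.5°

At s = jω = j800:
zero (s+1): 1 + j800 → |·| = √(1²+800²) = √640001 ≈ 800, ∠ = arctan(800/1) ≈ 89.93°
pole (s+40): 40 + j800 → |·| = √(40²+800²) = √641600 ≈ 801, ∠ = arctan(800/40) ≈ 87.14°
pole (s+80): 80 + j800 → |·| = √(80²+800²) = √646400 ≈ 803.99, ∠ = arctan(800/80) ≈ 84.29°
|H| = 100 · 800 / 6.44e+05 ≈ 0.12422
Gain = 20 log₁₀(0.12422) ≈ -18.12 dB
∠H = 89.93° − 171.43° = -81.50°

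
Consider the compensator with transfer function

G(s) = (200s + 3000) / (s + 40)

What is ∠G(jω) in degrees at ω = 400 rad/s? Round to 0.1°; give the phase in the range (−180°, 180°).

3.6°

Substitute s = j400:
Numerator: 200(j400) + 3000 = 3000 + j80000
Denominator: (j400) + 40 = 40 + j400
|N| = √(3000² + 80000²) ≈ 80056, ∠N ≈ 87.85°
|D| = √(40² + 400²) ≈ 402, ∠D ≈ 84.29°
∠G = 87.85° − 84.29° = 3.56°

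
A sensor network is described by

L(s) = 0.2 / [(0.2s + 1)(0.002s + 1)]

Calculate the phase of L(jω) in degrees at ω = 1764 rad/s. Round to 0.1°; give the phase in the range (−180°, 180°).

-164.0°

At ω = 1764 rad/s:
pole (1 + j1764·0.2) = 1 + j352.8 → |·| ≈ 352.8, ∠ ≈ 89.84°
pole (1 + j1764·0.002) = 1 + j3.528 → |·| ≈ 3.667, ∠ ≈ 74.17°
∠L = (0°) − (89.84° + 74.17°) = -164.01°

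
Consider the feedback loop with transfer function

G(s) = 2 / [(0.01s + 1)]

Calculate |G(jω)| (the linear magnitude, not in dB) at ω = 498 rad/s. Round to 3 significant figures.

0.394

At ω = 498 rad/s:
pole (1 + j498·0.01) = 1 + j4.98 → |·| ≈ 5.0794, ∠ ≈ 78.65°
|G| = 2 · 1 / (5.0794) ≈ 0.39375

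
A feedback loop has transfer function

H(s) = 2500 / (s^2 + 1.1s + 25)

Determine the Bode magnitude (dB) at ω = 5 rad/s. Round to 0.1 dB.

53.2 dB

At s = jω = j5:
quadratic: (j5)² + 1.1·j5 + 25 = 0 + j5.5 → |·| ≈ 5.5, ∠ ≈ 90.00°
|H| = 2500 / 5.5 ≈ 454.55
Gain = 20 log₁₀(454.55) ≈ 53.15 dB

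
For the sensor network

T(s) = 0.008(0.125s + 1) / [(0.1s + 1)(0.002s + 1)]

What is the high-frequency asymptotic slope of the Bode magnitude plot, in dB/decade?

Each pole contributes −20 dB/decade at high frequency; each zero contributes +20 dB/decade.
Net: 1 zero(s) − 2 pole(s) → -20 dB/decade.

-20 dB/decade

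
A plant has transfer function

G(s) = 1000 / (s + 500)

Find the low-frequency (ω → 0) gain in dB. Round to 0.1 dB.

6.0 dB

G(0) = 1000 / (500) = 2
20 log₁₀(2) ≈ 6.02 dB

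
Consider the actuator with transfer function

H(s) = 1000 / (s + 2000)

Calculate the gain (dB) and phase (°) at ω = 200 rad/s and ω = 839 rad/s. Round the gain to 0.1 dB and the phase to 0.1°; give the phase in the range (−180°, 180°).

ω = 200: -6.1 dB, -5.7°; ω = 839: -6.7 dB, -22.8°

Substitute s = j200:
Numerator: 1000 = 1000 + j0
Denominator: (j200) + 2000 = 2000 + j200
|N| = √(1000² + 0²) ≈ 1000, ∠N ≈ 0.00°
|D| = √(2000² + 200²) ≈ 2010, ∠D ≈ 5.71°
|H| = 1000 / 2010 ≈ 0.49751
Gain = 20 log₁₀(0.49751) ≈ -6.06 dB
∠H = 0.00° − 5.71° = -5.71°

Substitute s = j839:
Numerator: 1000 = 1000 + j0
Denominator: (j839) + 2000 = 2000 + j839
|N| = √(1000² + 0²) ≈ 1000, ∠N ≈ 0.00°
|D| = √(2000² + 839²) ≈ 2168.9, ∠D ≈ 22.76°
|H| = 1000 / 2168.9 ≈ 0.46106
Gain = 20 log₁₀(0.46106) ≈ -6.72 dB
∠H = 0.00° − 22.76° = -22.76°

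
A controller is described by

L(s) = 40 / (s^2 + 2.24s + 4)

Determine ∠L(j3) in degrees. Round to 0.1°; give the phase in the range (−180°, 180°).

-126.7°

At s = jω = j3:
quadratic: (j3)² + 2.24·j3 + 4 = -5 + j6.72 → |·| ≈ 8.3761, ∠ ≈ 126.65°
∠L = 0.00° − 126.65° = -126.65°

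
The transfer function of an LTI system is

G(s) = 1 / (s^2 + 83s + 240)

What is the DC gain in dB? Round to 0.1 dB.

G(0) = 1 / 240 ≈ 0.0041667
20 log₁₀(0.0041667) ≈ -47.60 dB

-47.6 dB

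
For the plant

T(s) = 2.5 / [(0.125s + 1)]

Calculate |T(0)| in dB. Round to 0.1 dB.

T(0) = 2.5 · 1 / 1 = 2.5
20 log₁₀(2.5) ≈ 7.96 dB

8.0 dB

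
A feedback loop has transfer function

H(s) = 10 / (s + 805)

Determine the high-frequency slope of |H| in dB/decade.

-20 dB/decade

Each pole contributes −20 dB/decade at high frequency; each zero contributes +20 dB/decade.
Net: 0 zero(s) − 1 pole(s) → -20 dB/decade.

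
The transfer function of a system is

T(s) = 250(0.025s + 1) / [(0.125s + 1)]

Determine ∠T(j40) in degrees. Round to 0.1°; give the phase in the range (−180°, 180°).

At ω = 40 rad/s:
zero (1 + j40·0.025) = 1 + j1 → |·| ≈ 1.4142, ∠ ≈ 45.00°
pole (1 + j40·0.125) = 1 + j5 → |·| ≈ 5.099, ∠ ≈ 78.69°
∠T = (45.00°) − (78.69°) = -33.69°

-33.7°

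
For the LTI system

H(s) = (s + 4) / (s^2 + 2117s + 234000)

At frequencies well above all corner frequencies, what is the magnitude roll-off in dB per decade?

Each pole contributes −20 dB/decade at high frequency; each zero contributes +20 dB/decade.
Net: 1 zero(s) − 2 pole(s) → -20 dB/decade.

-20 dB/decade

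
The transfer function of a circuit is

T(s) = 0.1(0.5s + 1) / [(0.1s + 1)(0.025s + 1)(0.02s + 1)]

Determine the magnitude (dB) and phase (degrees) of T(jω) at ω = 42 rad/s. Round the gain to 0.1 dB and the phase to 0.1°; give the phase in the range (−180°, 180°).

-11.8 dB, -75.8°

At ω = 42 rad/s:
zero (1 + j42·0.5) = 1 + j21 → |·| ≈ 21.024, ∠ ≈ 87.27°
pole (1 + j42·0.1) = 1 + j4.2 → |·| ≈ 4.3174, ∠ ≈ 76.61°
pole (1 + j42·0.025) = 1 + j1.05 → |·| ≈ 1.45, ∠ ≈ 46.40°
pole (1 + j42·0.02) = 1 + j0.84 → |·| ≈ 1.306, ∠ ≈ 40.03°
|T| = 0.1 · 21.024 / (4.3174 · 1.45 · 1.306) ≈ 0.25715
Gain = 20 log₁₀(0.25715) ≈ -11.80 dB
∠T = (87.27°) − (76.61° + 46.40° + 40.03°) = -75.77°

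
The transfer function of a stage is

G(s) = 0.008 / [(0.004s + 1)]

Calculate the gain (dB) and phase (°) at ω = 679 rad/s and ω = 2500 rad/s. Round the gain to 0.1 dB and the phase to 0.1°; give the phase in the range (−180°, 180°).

At ω = 679 rad/s:
pole (1 + j679·0.004) = 1 + j2.716 → |·| ≈ 2.8942, ∠ ≈ 69.79°
|G| = 0.008 · 1 / (2.8942) ≈ 0.0027641
Gain = 20 log₁₀(0.0027641) ≈ -51.17 dB
∠G = (0°) − (69.79°) = -69.79°

At ω = 2500 rad/s:
pole (1 + j2500·0.004) = 1 + j10 → |·| ≈ 10.05, ∠ ≈ 84.29°
|G| = 0.008 · 1 / (10.05) ≈ 0.00079602
Gain = 20 log₁₀(0.00079602) ≈ -61.98 dB
∠G = (0°) − (84.29°) = -84.29°

ω = 679: -51.2 dB, -69.8°; ω = 2500: -62.0 dB, -84.3°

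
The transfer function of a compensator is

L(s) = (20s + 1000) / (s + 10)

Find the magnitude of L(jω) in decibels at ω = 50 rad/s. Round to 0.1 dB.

28.9 dB

Substitute s = j50:
Numerator: 20(j50) + 1000 = 1000 + j1000
Denominator: (j50) + 10 = 10 + j50
|N| = √(1000² + 1000²) ≈ 1414.2, ∠N ≈ 45.00°
|D| = √(10² + 50²) ≈ 50.99, ∠D ≈ 78.69°
|L| = 1414.2 / 50.99 ≈ 27.735
Gain = 20 log₁₀(27.735) ≈ 28.86 dB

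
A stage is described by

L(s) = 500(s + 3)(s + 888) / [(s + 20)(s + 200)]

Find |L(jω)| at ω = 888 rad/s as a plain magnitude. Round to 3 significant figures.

At s = jω = j888:
zero (s+3): 3 + j888 → |·| = √(3²+888²) = √788553 ≈ 888.01, ∠ = arctan(888/3) ≈ 89.81°
zero (s+888): 888 + j888 → |·| = √(888²+888²) = √1577088 ≈ 1255.8, ∠ = arctan(888/888) ≈ 45.00°
pole (s+20): 20 + j888 → |·| = √(20²+888²) = √788944 ≈ 888.23, ∠ = arctan(888/20) ≈ 88.71°
pole (s+200): 200 + j888 → |·| = √(200²+888²) = √828544 ≈ 910.24, ∠ = arctan(888/200) ≈ 77.31°
|L| = 500 · 1.1152e+06 / 8.085e+05 ≈ 689.67

690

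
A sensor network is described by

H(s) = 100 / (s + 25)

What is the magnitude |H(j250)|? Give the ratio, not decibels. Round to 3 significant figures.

0.398

Substitute s = j250:
Numerator: 100 = 100 + j0
Denominator: (j250) + 25 = 25 + j250
|N| = √(100² + 0²) ≈ 100, ∠N ≈ 0.00°
|D| = √(25² + 250²) ≈ 251.25, ∠D ≈ 84.29°
|H| = 100 / 251.25 ≈ 0.39801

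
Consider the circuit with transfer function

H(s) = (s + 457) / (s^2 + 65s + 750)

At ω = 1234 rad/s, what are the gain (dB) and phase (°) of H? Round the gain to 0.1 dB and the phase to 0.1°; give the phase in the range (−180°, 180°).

Substitute s = j1234:
Numerator: (j1234) + 457 = 457 + j1234
Denominator: (j1234)^2 + 65(j1234) + 750 = -1522006 + j80210
|N| = √(457² + 1234²) ≈ 1315.9, ∠N ≈ 69.68°
|D| = √(1522006² + 80210²) ≈ 1.5241e+06, ∠D ≈ 176.98°
|H| = 1315.9 / 1.5241e+06 ≈ 0.00086339
Gain = 20 log₁₀(0.00086339) ≈ -61.28 dB
∠H = 69.68° − 176.98° = -107.30°

-61.3 dB, -107.3°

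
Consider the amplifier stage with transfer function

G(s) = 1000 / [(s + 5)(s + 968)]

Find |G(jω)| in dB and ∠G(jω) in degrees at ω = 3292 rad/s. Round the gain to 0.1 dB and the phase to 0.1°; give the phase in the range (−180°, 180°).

At s = jω = j3292:
pole (s+5): 5 + j3292 → |·| = √(5²+3292²) = √10837289 ≈ 3292, ∠ = arctan(3292/5) ≈ 89.91°
pole (s+968): 968 + j3292 → |·| = √(968²+3292²) = √11774288 ≈ 3431.4, ∠ = arctan(3292/968) ≈ 73.61°
|G| = 1000 / 1.1296e+07 ≈ 8.8527e-05
Gain = 20 log₁₀(8.8527e-05) ≈ -81.06 dB
∠G = 0.00° − 163.52° = -163.52°

-81.1 dB, -163.5°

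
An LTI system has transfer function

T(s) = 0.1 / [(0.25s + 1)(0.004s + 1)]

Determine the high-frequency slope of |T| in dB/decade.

-40 dB/decade

Each pole contributes −20 dB/decade at high frequency; each zero contributes +20 dB/decade.
Net: 0 zero(s) − 2 pole(s) → -40 dB/decade.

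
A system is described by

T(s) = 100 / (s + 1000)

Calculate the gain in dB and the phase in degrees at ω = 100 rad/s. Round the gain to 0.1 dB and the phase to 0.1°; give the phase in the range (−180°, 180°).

Substitute s = j100:
Numerator: 100 = 100 + j0
Denominator: (j100) + 1000 = 1000 + j100
|N| = √(100² + 0²) ≈ 100, ∠N ≈ 0.00°
|D| = √(1000² + 100²) ≈ 1005, ∠D ≈ 5.71°
|T| = 100 / 1005 ≈ 0.099502
Gain = 20 log₁₀(0.099502) ≈ -20.04 dB
∠T = 0.00° − 5.71° = -5.71°

-20.0 dB, -5.7°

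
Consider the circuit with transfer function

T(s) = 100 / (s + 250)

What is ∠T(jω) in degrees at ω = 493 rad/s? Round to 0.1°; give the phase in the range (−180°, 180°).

-63.1°

At s = jω = j493:
pole (s+250): 250 + j493 → |·| = √(250²+493²) = √305549 ≈ 552.76, ∠ = arctan(493/250) ≈ 63.11°
∠T = 0.00° − 63.11° = -63.11°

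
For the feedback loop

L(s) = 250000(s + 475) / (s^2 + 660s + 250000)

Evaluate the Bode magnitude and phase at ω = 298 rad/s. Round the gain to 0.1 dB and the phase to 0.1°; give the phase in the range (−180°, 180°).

At s = jω = j298:
zero (s+475): 475 + j298 → |·| = √(475²+298²) = √314429 ≈ 560.74, ∠ = arctan(298/475) ≈ 32.10°
quadratic: (j298)² + 660·j298 + 250000 = 161196 + j196680 → |·| ≈ 2.543e+05, ∠ ≈ 50.66°
|L| = 250000 · 560.74 / 2.543e+05 ≈ 551.26
Gain = 20 log₁₀(551.26) ≈ 54.83 dB
∠L = 32.10° − 50.66° = -18.56°

54.8 dB, -18.6°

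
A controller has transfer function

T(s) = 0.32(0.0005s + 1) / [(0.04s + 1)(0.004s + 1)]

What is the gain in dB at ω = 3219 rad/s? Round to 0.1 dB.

-68.8 dB

At ω = 3219 rad/s:
zero (1 + j3219·0.0005) = 1 + j1.6095 → |·| ≈ 1.8949, ∠ ≈ 58.15°
pole (1 + j3219·0.04) = 1 + j128.76 → |·| ≈ 128.76, ∠ ≈ 89.56°
pole (1 + j3219·0.004) = 1 + j12.876 → |·| ≈ 12.915, ∠ ≈ 85.56°
|T| = 0.32 · 1.8949 / (128.76 · 12.915) ≈ 0.00036464
Gain = 20 log₁₀(0.00036464) ≈ -68.76 dB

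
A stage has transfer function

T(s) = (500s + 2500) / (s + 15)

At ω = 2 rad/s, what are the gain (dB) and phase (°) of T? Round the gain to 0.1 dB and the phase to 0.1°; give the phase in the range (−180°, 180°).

45.0 dB, 14.2°

Substitute s = j2:
Numerator: 500(j2) + 2500 = 2500 + j1000
Denominator: (j2) + 15 = 15 + j2
|N| = √(2500² + 1000²) ≈ 2692.6, ∠N ≈ 21.80°
|D| = √(15² + 2²) ≈ 15.133, ∠D ≈ 7.59°
|T| = 2692.6 / 15.133 ≈ 177.93
Gain = 20 log₁₀(177.93) ≈ 45.00 dB
∠T = 21.80° − 7.59° = 14.21°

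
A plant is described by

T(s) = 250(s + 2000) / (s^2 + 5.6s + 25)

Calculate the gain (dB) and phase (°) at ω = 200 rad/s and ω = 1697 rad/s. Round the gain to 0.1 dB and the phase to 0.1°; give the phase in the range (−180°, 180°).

ω = 200: 22.0 dB, -172.7°; ω = 1697: -12.9 dB, -139.5°

At s = jω = j200:
zero (s+2000): 2000 + j200 → |·| = √(2000²+200²) = √4040000 ≈ 2010, ∠ = arctan(200/2000) ≈ 5.71°
quadratic: (j200)² + 5.6·j200 + 25 = -39975 + j1120 → |·| ≈ 39991, ∠ ≈ 178.40°
|T| = 250 · 2010 / 39991 ≈ 12.565
Gain = 20 log₁₀(12.565) ≈ 21.98 dB
∠T = 5.71° − 178.40° = -172.69°

At s = jω = j1697:
zero (s+2000): 2000 + j1697 → |·| = √(2000²+1697²) = √6879809 ≈ 2622.9, ∠ = arctan(1697/2000) ≈ 40.31°
quadratic: (j1697)² + 5.6·j1697 + 25 = -2879784 + j9503.2 → |·| ≈ 2.8798e+06, ∠ ≈ 179.81°
|T| = 250 · 2622.9 / 2.8798e+06 ≈ 0.2277
Gain = 20 log₁₀(0.2277) ≈ -12.85 dB
∠T = 40.31° − 179.81° = -139.50°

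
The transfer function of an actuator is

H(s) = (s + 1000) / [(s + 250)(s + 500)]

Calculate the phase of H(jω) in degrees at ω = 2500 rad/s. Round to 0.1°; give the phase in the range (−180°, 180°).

-94.8°

At s = jω = j2500:
zero (s+1000): 1000 + j2500 → |·| = √(1000²+2500²) = √7250000 ≈ 2692.6, ∠ = arctan(2500/1000) ≈ 68.20°
pole (s+250): 250 + j2500 → |·| = √(250²+2500²) = √6312500 ≈ 2512.5, ∠ = arctan(2500/250) ≈ 84.29°
pole (s+500): 500 + j2500 → |·| = √(500²+2500²) = √6500000 ≈ 2549.5, ∠ = arctan(2500/500) ≈ 78.69°
∠H = 68.20° − 162.98° = -94.78°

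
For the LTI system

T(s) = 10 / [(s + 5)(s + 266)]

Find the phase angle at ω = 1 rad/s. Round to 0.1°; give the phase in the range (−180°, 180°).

-11.5°

At s = jω = j1:
pole (s+5): 5 + j1 → |·| = √(5²+1²) = √26 ≈ 5.099, ∠ = arctan(1/5) ≈ 11.31°
pole (s+266): 266 + j1 → |·| = √(266²+1²) = √70757 ≈ 266, ∠ = arctan(1/266) ≈ 0.22°
∠T = 0.00° − 11.53° = -11.53°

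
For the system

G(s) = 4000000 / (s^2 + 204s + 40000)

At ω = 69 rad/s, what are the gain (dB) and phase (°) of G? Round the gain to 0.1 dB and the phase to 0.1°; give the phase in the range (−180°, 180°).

At s = jω = j69:
quadratic: (j69)² + 204·j69 + 40000 = 35239 + j14076 → |·| ≈ 37946, ∠ ≈ 21.77°
|G| = 4000000 / 37946 ≈ 105.41
Gain = 20 log₁₀(105.41) ≈ 40.46 dB
∠G = 0.00° − 21.77° = -21.77°

40.5 dB, -21.8°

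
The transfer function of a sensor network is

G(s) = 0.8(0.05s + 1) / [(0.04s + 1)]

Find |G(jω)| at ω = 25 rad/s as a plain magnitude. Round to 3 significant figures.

0.906

At ω = 25 rad/s:
zero (1 + j25·0.05) = 1 + j1.25 → |·| ≈ 1.6008, ∠ ≈ 51.34°
pole (1 + j25·0.04) = 1 + j1 → |·| ≈ 1.4142, ∠ ≈ 45.00°
|G| = 0.8 · 1.6008 / (1.4142) ≈ 0.90556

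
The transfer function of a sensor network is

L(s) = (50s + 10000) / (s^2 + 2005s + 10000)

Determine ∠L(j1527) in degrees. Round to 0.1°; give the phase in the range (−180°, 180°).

-44.6°

Substitute s = j1527:
Numerator: 50(j1527) + 10000 = 10000 + j76350
Denominator: (j1527)^2 + 2005(j1527) + 10000 = -2321729 + j3061635
|N| = √(10000² + 76350²) ≈ 77002, ∠N ≈ 82.54°
|D| = √(2321729² + 3061635²) ≈ 3.8424e+06, ∠D ≈ 127.17°
∠L = 82.54° − 127.17° = -44.63°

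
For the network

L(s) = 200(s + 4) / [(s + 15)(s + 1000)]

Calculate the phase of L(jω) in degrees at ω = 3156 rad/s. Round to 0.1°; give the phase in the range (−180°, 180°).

At s = jω = j3156:
zero (s+4): 4 + j3156 → |·| = √(4²+3156²) = √9960352 ≈ 3156, ∠ = arctan(3156/4) ≈ 89.93°
pole (s+15): 15 + j3156 → |·| = √(15²+3156²) = √9960561 ≈ 3156, ∠ = arctan(3156/15) ≈ 89.73°
pole (s+1000): 1000 + j3156 → |·| = √(1000²+3156²) = √10960336 ≈ 3310.6, ∠ = arctan(3156/1000) ≈ 72.42°
∠L = 89.93° − 162.15° = -72.22°

-72.2°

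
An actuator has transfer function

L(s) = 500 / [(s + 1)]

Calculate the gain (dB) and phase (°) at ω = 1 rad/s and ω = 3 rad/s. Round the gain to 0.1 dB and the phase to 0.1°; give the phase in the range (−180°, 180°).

At ω = 1 rad/s:
pole (1 + j1·1) = 1 + j1 → |·| ≈ 1.4142, ∠ ≈ 45.00°
|L| = 500 · 1 / (1.4142) ≈ 353.56
Gain = 20 log₁₀(353.56) ≈ 50.97 dB
∠L = (0°) − (45.00°) = -45.00°

At ω = 3 rad/s:
pole (1 + j3·1) = 1 + j3 → |·| ≈ 3.1623, ∠ ≈ 71.57°
|L| = 500 · 1 / (3.1623) ≈ 158.11
Gain = 20 log₁₀(158.11) ≈ 43.98 dB
∠L = (0°) − (71.57°) = -71.57°

ω = 1: 51.0 dB, -45.0°; ω = 3: 44.0 dB, -71.6°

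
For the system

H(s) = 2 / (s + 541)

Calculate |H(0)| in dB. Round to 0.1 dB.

H(0) = 2 / (541) ≈ 0.0036969
20 log₁₀(0.0036969) ≈ -48.64 dB

-48.6 dB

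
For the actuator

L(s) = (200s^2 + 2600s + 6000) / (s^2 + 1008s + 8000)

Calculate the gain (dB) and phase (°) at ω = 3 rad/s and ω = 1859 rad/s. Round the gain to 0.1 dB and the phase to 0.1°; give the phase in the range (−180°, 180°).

ω = 3: 0.3 dB, 41.0°; ω = 1859: 44.9 dB, 28.1°

Substitute s = j3:
Numerator: 200(j3)^2 + 2600(j3) + 6000 = 4200 + j7800
Denominator: (j3)^2 + 1008(j3) + 8000 = 7991 + j3024
|N| = √(4200² + 7800²) ≈ 8858.9, ∠N ≈ 61.70°
|D| = √(7991² + 3024²) ≈ 8544, ∠D ≈ 20.73°
|L| = 8858.9 / 8544 ≈ 1.0369
Gain = 20 log₁₀(1.0369) ≈ 0.31 dB
∠L = 61.70° − 20.73° = 40.97°

Substitute s = j1859:
Numerator: 200(j1859)^2 + 2600(j1859) + 6000 = -691170200 + j4833400
Denominator: (j1859)^2 + 1008(j1859) + 8000 = -3447881 + j1873872
|N| = √(691170200² + 4833400²) ≈ 6.9119e+08, ∠N ≈ 179.60°
|D| = √(3447881² + 1873872²) ≈ 3.9242e+06, ∠D ≈ 151.48°
|L| = 6.9119e+08 / 3.9242e+06 ≈ 176.14
Gain = 20 log₁₀(176.14) ≈ 44.92 dB
∠L = 179.60° − 151.48° = 28.12°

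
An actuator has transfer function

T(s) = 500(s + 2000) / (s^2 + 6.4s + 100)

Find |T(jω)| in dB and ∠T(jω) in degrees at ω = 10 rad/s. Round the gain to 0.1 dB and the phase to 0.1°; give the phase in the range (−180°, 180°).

At s = jω = j10:
zero (s+2000): 2000 + j10 → |·| = √(2000²+10²) = √4000100 ≈ 2000, ∠ = arctan(10/2000) ≈ 0.29°
quadratic: (j10)² + 6.4·j10 + 100 = 0 + j64 → |·| ≈ 64, ∠ ≈ 90.00°
|T| = 500 · 2000 / 64 ≈ 15625
Gain = 20 log₁₀(15625) ≈ 83.88 dB
∠T = 0.29° − 90.00° = -89.71°

83.9 dB, -89.7°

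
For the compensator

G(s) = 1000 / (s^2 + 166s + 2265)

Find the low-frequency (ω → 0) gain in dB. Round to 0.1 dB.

-7.1 dB

G(0) = 1000 / 2265 ≈ 0.4415
20 log₁₀(0.4415) ≈ -7.10 dB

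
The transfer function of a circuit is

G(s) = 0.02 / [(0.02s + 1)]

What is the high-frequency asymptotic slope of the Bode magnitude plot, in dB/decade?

Each pole contributes −20 dB/decade at high frequency; each zero contributes +20 dB/decade.
Net: 0 zero(s) − 1 pole(s) → -20 dB/decade.

-20 dB/decade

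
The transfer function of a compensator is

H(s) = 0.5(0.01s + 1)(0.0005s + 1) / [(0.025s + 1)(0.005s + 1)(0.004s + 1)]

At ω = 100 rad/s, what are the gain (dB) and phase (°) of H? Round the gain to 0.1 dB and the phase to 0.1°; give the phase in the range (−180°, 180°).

-13.2 dB, -68.7°

At ω = 100 rad/s:
zero (1 + j100·0.01) = 1 + j1 → |·| ≈ 1.4142, ∠ ≈ 45.00°
zero (1 + j100·0.0005) = 1 + j0.05 → |·| ≈ 1.0012, ∠ ≈ 2.86°
pole (1 + j100·0.025) = 1 + j2.5 → |·| ≈ 2.6926, ∠ ≈ 68.20°
pole (1 + j100·0.005) = 1 + j0.5 → |·| ≈ 1.118, ∠ ≈ 26.57°
pole (1 + j100·0.004) = 1 + j0.4 → |·| ≈ 1.077, ∠ ≈ 21.80°
|H| = 0.5 · 1.4142 · 1.0012 / (2.6926 · 1.118 · 1.077) ≈ 0.21836
Gain = 20 log₁₀(0.21836) ≈ -13.22 dB
∠H = (45.00° + 2.86°) − (68.20° + 26.57° + 21.80°) = -68.71°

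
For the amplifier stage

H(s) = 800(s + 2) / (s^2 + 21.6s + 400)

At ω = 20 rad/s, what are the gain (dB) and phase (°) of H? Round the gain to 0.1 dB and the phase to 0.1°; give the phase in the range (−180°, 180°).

31.4 dB, -5.7°

At s = jω = j20:
zero (s+2): 2 + j20 → |·| = √(2²+20²) = √404 ≈ 20.1, ∠ = arctan(20/2) ≈ 84.29°
quadratic: (j20)² + 21.6·j20 + 400 = 0 + j432 → |·| ≈ 432, ∠ ≈ 90.00°
|H| = 800 · 20.1 / 432 ≈ 37.222
Gain = 20 log₁₀(37.222) ≈ 31.42 dB
∠H = 84.29° − 90.00° = -5.71°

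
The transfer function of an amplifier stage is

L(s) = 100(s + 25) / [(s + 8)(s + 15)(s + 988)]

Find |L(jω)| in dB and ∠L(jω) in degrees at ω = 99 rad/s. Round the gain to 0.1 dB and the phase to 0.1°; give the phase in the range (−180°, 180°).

At s = jω = j99:
zero (s+25): 25 + j99 → |·| = √(25²+99²) = √10426 ≈ 102.11, ∠ = arctan(99/25) ≈ 75.83°
pole (s+8): 8 + j99 → |·| = √(8²+99²) = √9865 ≈ 99.323, ∠ = arctan(99/8) ≈ 85.38°
pole (s+15): 15 + j99 → |·| = √(15²+99²) = √10026 ≈ 100.13, ∠ = arctan(99/15) ≈ 81.38°
pole (s+988): 988 + j99 → |·| = √(988²+99²) = √985945 ≈ 992.95, ∠ = arctan(99/988) ≈ 5.72°
|L| = 100 · 102.11 / 9.8751e+06 ≈ 0.001034
Gain = 20 log₁₀(0.001034) ≈ -59.71 dB
∠L = 75.83° − 172.48° = -96.65°

-59.7 dB, -96.7°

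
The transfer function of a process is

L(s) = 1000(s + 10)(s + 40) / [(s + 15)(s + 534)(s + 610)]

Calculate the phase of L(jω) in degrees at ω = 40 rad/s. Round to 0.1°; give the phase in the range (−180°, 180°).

At s = jω = j40:
zero (s+10): 10 + j40 → |·| = √(10²+40²) = √1700 ≈ 41.231, ∠ = arctan(40/10) ≈ 75.96°
zero (s+40): 40 + j40 → |·| = √(40²+40²) = √3200 ≈ 56.569, ∠ = arctan(40/40) ≈ 45.00°
pole (s+15): 15 + j40 → |·| = √(15²+40²) = √1825 ≈ 42.72, ∠ = arctan(40/15) ≈ 69.44°
pole (s+534): 534 + j40 → |·| = √(534²+40²) = √286756 ≈ 535.5, ∠ = arctan(40/534) ≈ 4.28°
pole (s+610): 610 + j40 → |·| = √(610²+40²) = √373700 ≈ 611.31, ∠ = arctan(40/610) ≈ 3.75°
∠L = 120.96° − 77.47° = 43.49°

43.5°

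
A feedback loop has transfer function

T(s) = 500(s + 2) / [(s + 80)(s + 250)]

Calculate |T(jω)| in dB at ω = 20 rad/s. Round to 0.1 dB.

-6.3 dB

At s = jω = j20:
zero (s+2): 2 + j20 → |·| = √(2²+20²) = √404 ≈ 20.1, ∠ = arctan(20/2) ≈ 84.29°
pole (s+80): 80 + j20 → |·| = √(80²+20²) = √6800 ≈ 82.462, ∠ = arctan(20/80) ≈ 14.04°
pole (s+250): 250 + j20 → |·| = √(250²+20²) = √62900 ≈ 250.8, ∠ = arctan(20/250) ≈ 4.57°
|T| = 500 · 20.1 / 20681 ≈ 0.48595
Gain = 20 log₁₀(0.48595) ≈ -6.27 dB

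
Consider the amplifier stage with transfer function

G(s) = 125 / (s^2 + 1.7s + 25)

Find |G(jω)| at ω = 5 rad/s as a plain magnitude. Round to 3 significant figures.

At s = jω = j5:
quadratic: (j5)² + 1.7·j5 + 25 = 0 + j8.5 → |·| ≈ 8.5, ∠ ≈ 90.00°
|G| = 125 / 8.5 ≈ 14.706

14.7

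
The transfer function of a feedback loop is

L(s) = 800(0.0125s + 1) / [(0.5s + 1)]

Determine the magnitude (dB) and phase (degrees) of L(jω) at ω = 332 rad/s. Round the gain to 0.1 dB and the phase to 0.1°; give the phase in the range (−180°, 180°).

At ω = 332 rad/s:
zero (1 + j332·0.0125) = 1 + j4.15 → |·| ≈ 4.2688, ∠ ≈ 76.45°
pole (1 + j332·0.5) = 1 + j166 → |·| ≈ 166, ∠ ≈ 89.65°
|L| = 800 · 4.2688 / (166) ≈ 20.573
Gain = 20 log₁₀(20.573) ≈ 26.27 dB
∠L = (76.45°) − (89.65°) = -13.20°

26.3 dB, -13.2°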